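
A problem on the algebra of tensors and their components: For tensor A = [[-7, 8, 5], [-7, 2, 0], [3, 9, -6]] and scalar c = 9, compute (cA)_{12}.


Scalar multiplication: (cA)_{ij} = c * A_{ij}.
c = 9
A_{12} = 8
(cA)_{12} = 9 * 8 = 72

72


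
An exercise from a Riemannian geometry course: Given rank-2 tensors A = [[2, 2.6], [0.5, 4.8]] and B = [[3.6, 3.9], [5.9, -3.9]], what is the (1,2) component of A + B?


Tensor addition is component-wise: (A + B)_{ij} = A_{ij} + B_{ij}.
A_{12} = 2.6
B_{12} = 3.9
(A + B)_{12} = 2.6 + 3.9 = 6.5

6.5


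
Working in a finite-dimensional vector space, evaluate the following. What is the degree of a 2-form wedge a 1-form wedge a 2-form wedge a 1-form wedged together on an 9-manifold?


The degree of a wedge product is the sum of the degrees of the individual forms.
Degrees: 2, 1, 2, 1
Total degree = 2 + 1 + 2 + 1 = 6

6


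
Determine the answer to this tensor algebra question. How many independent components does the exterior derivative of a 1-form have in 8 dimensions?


The exterior derivative of a p-form is a (p+1)-form.
Its number of independent components is C(n, p+1).
n = 8, p+1 = 2
C(8, 2) = 28

28


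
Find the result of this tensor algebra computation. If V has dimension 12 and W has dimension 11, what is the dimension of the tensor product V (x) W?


The dimension of a tensor product is the product of dimensions.
dim(V) = 12, dim(W) = 11
dim(V (x) W) = 12 * 11 = 132

132


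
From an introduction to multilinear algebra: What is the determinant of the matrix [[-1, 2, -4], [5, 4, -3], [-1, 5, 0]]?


Expanding along the first row, det(A) = a11*M_11 - a12*M_12 + a13*M_13, where M_1j is the (1,j) minor.
Minor M_11 = 4*0 - -3*5 = 15
Minor M_12 = 5*0 - -3*-1 = -3
Minor M_13 = 5*5 - 4*-1 = 29
det = -1*(15) - 2*(-3) + -4*(29)
    = -15 - -6 + -116
    = -125

-125


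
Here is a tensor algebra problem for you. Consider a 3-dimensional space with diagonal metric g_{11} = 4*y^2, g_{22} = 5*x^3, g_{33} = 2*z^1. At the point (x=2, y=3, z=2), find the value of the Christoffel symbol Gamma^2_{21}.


For a diagonal metric, Gamma^k_{ij} = (1/2) g^{kk} (dg_{ik}/dx_j + dg_{jk}/dx_i - dg_{ij}/dx_k).
The metric is diagonal, so g_{ab} = 0 for a != b.
At the given point: g_{11} = 36, g_{22} = 40, g_{33} = 4
g^{22} = 1/40
dg_{22}/dx_1 = dg_{22}/dx_1 = 60
dg_{12}/dx_2 = 0 (off-diagonal)
dg_{21}/dx_2 = 0 (off-diagonal)
Numerator = 60 + 0 - 0 = 60
Gamma^2_{21} = 60 / (2 * 40) = 3/4

3/4


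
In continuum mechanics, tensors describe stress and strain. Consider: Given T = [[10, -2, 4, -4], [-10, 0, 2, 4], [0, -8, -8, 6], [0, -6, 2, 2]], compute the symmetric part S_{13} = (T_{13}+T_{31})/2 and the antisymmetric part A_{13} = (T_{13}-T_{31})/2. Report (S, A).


T_{13} = 4
T_{31} = 0
S_{13} = (4 + 0)/2 = 4/2 = 2
A_{13} = (4 - 0)/2 = 4/2 = 2
Check: S + A = 2 + 2 = 4 = T_{13}.

(2, 2)


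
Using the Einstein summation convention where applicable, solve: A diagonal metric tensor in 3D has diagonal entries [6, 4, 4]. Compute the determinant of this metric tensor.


For a diagonal metric, the determinant is the product of diagonal entries.
Diagonal entries: 6, 4, 4
det(g) = 6 * 4 * 4 = 96

96


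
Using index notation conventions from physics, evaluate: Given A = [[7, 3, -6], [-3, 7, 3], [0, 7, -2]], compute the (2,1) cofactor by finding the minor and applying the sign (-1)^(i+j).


To find cofactor C_{21}, delete row 2 and column 1.
The resulting 2x2 submatrix is: [[3, -6], [7, -2]]
Minor M_{21} = 3*-2 - -6*7
  = -6 - -42 = 36
Sign = (-1)^(2+1) = (-1)^3 = -1
Cofactor C_{21} = -1 * 36 = -36

-36


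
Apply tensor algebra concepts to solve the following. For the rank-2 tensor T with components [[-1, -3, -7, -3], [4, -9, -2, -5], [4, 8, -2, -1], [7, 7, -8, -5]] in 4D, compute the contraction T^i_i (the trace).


The contraction (trace) of a rank-2 tensor is the sum of its diagonal elements.
Diagonal entries: A[1,1] = -1, A[2,2] = -9, A[3,3] = -2, A[4,4] = -5
Tr(A) = -1 + -9 + -2 + -5 = -17

-17


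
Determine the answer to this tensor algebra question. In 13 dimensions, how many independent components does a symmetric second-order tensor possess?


A symmetric rank-2 tensor in d dimensions has d(d+1)/2 independent components.
d = 13
d(d+1)/2 = 13 * 14 / 2 = 182 / 2 = 91

91


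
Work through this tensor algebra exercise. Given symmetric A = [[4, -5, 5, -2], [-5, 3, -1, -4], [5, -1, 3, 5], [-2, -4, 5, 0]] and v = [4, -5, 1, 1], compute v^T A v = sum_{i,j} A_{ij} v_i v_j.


First compute Av:
(Av)_1 = 4*4 + -5*-5 + 5*1 + -2*1 = 44
(Av)_2 = -5*4 + 3*-5 + -1*1 + -4*1 = -40
(Av)_3 = 5*4 + -1*-5 + 3*1 + 5*1 = 33
(Av)_4 = -2*4 + -4*-5 + 5*1 + 0*1 = 17
Av = [44, -40, 33, 17]
Then v^T (Av) = 4*44 + -5*-40 + 1*33 + 1*17
= 176 + 200 + 33 + 17 = 426

426


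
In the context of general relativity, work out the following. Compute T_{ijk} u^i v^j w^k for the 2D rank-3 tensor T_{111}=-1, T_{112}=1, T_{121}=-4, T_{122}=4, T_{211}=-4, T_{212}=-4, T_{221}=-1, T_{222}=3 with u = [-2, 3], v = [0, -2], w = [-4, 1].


S = sum over i,j,k of T_{ijk} u_i v_j w_k. Expanding all 8 terms:
T_{111}*u_1*v_1*w_1 = -1*-2*0*-4 = 0  (running total: 0)
T_{112}*u_1*v_1*w_2 = 1*-2*0*1 = 0  (running total: 0)
T_{121}*u_1*v_2*w_1 = -4*-2*-2*-4 = 64  (running total: 64)
T_{122}*u_1*v_2*w_2 = 4*-2*-2*1 = 16  (running total: 80)
T_{211}*u_2*v_1*w_1 = -4*3*0*-4 = 0  (running total: 80)
T_{212}*u_2*v_1*w_2 = -4*3*0*1 = 0  (running total: 80)
T_{221}*u_2*v_2*w_1 = -1*3*-2*-4 = -24  (running total: 56)
T_{222}*u_2*v_2*w_2 = 3*3*-2*1 = -18  (running total: 38)
S = 38

38


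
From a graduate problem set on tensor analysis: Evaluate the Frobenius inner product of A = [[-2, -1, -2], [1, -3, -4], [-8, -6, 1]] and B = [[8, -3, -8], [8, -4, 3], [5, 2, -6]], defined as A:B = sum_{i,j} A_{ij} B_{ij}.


A:B = sum over all i,j of A_{ij} * B_{ij}.
Row 1: -2*8=-16, -1*-3=3, -2*-8=16 => row sum = 3
Row 2: 1*8=8, -3*-4=12, -4*3=-12 => row sum = 8
Row 3: -8*5=-40, -6*2=-12, 1*-6=-6 => row sum = -58
Total = 3 + 8 + -58 = -47

-47


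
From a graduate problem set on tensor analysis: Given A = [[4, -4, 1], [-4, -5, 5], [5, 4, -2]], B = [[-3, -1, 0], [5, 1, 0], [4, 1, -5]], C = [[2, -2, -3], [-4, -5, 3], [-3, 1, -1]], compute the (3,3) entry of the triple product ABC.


(ABC)_{33} = sum_m (AB)_{3m} C_{m3}. First compute row 3 of AB.
(AB)_{31} = 5*-3 + 4*5 + -2*4 = -3
(AB)_{32} = 5*-1 + 4*1 + -2*1 = -3
(AB)_{33} = 5*0 + 4*0 + -2*-5 = 10
Now contract with column 3 of C:
(AB)_{31} * C_{13} = -3 * -3 = 9
(AB)_{32} * C_{23} = -3 * 3 = -9
(AB)_{33} * C_{33} = 10 * -1 = -10
(ABC)_{33} = 9 + -9 + -10 = -10

-10


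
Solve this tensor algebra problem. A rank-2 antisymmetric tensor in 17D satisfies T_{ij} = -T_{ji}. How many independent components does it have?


An antisymmetric rank-2 tensor satisfies A_{ij} = -A_{ji}, so diagonal entries are zero.
The independent components are the upper-triangular entries: C(n, 2) = n(n-1)/2.
n = 17
C(17, 2) = 17 * 16 / 2 = 272 / 2 = 136

136


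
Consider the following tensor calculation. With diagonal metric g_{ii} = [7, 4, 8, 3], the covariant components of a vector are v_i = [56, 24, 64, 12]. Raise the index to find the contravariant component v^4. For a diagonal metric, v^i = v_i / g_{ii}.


To raise an index with a diagonal metric: v^i = v_i / g_{ii}.
For index 4: v_4 = 12, g_{44} = 3
v^4 = 12 / 3 = 4

4


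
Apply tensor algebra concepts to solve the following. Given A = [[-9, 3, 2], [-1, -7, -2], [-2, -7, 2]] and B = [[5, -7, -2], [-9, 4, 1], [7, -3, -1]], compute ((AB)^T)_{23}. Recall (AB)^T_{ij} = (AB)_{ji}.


(AB)^T_{ij} = (AB)_{ji} = sum_k A_{jk} B_{ki}.
For i=2, j=3 we need (AB)_{32}:
A_{31} * B_{12} = -2 * -7 = 14
A_{32} * B_{22} = -7 * 4 = -28
A_{33} * B_{32} = 2 * -3 = -6
Sum = 14 + -28 + -6 = -20

-20


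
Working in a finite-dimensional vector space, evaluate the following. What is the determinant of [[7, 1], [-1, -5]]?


For a 2x2 matrix [[a, b], [c, d]], det = a*d - b*c.
a = 7, b = 1, c = -1, d = -5
a*d = 7 * -5 = -35
b*c = 1 * -1 = -1
det = -35 - -1 = -34

-34


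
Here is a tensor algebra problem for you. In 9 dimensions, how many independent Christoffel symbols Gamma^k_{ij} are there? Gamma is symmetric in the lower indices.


Christoffel symbols Gamma^k_{ij} are symmetric in i,j, so there are d * d(d+1)/2 independent symbols.
d = 9
d(d+1)/2 = 9 * 10 / 2 = 45
Total = 9 * 45 = 405

405


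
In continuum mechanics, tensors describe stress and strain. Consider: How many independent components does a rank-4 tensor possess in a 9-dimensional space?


The number of components of a rank-r tensor in d dimensions is d^r.
Here d = 9 and r = 4.
9^4 = 6561

6561


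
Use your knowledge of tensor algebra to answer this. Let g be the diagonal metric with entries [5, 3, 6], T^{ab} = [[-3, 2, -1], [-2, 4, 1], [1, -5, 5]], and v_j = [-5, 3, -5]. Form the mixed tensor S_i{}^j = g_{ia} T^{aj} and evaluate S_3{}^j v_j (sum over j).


Step 1: lower the first index. For a diagonal metric, g_{ia} T^{aj} = g_{ii} T^{ij} (no sum on i).
g_{33} = 6
S_3{}^1 = 6 * T^{31} = 6 * 1 = 6
S_3{}^2 = 6 * T^{32} = 6 * -5 = -30
S_3{}^3 = 6 * T^{33} = 6 * 5 = 30
Step 2: contract S_3{}^j with v_j.
S_3{}^1 * v_1 = 6 * -5 = -30
S_3{}^2 * v_2 = -30 * 3 = -90
S_3{}^3 * v_3 = 30 * -5 = -150
Result = -30 + -90 + -150 = -270

-270


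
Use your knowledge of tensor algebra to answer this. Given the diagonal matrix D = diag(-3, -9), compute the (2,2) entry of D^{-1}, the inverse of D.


For a diagonal matrix, the inverse has entries (D^{-1})_{ii} = 1/d_{ii}.
The diagonal entries are: d_{11} = -3, d_{22} = -9
We need (D^{-1})_{22} = 1/d_{22} = 1/-9 = -1/9

-1/9


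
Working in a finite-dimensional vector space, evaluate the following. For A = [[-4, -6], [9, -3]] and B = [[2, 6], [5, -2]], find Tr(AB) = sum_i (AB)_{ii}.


Tr(AB) = sum_i (AB)_{ii} where (AB)_{ii} = sum_k A_{ik} B_{ki}.
(AB)_{11} = -4*2 + -6*5 = -38
(AB)_{22} = 9*6 + -3*-2 = 60
Tr(AB) = -38 + 60 = 22

22


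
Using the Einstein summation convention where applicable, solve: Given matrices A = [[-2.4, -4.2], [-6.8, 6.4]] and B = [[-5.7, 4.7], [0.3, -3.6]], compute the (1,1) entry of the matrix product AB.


(AB)_{ij} = sum_k A_{ik} B_{kj}.
For i=1, j=1:
A_{11} * B_{11} = -2.4 * -5.7 = 13.68
A_{12} * B_{21} = -4.2 * 0.3 = -1.26
Sum = 13.68 + -1.26 = 12.42

12.42


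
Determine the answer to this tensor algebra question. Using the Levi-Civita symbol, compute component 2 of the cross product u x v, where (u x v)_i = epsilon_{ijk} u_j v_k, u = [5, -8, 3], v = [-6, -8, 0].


(u x v)_2 = sum_{j,k} epsilon_{2jk} u_j v_k. Only permutations of (1,2,3) contribute; the two non-zero terms are:
eps_{213} u_1 v_3 = -1 * 5 * 0 = 0
eps_{231} u_3 v_1 = 1 * 3 * -6 = -18
(u x v)_2 = -18

-18


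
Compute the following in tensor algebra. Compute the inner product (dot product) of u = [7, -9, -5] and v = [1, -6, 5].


The inner product u . v = sum of u_i * v_i.
Term-by-term: 7 * 1, -9 * -6, -5 * 5
Products: 7, 54, -25
Sum = 7 + 54 + -25 = 36

36


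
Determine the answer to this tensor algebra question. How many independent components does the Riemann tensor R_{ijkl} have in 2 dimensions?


The Riemann tensor in d dimensions has d^2(d^2 - 1)/12 independent components.
d = 2, so d^2 = 4
d^2 - 1 = 3
d^2(d^2 - 1) = 4 * 3 = 12
Divide by 12: 12 / 12 = 1

1


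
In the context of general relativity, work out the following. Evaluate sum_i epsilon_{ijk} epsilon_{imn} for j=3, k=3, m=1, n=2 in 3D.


Using the identity: epsilon_{ijk} epsilon_{imn} = delta_{jm} delta_{kn} - delta_{jn} delta_{km}.
delta_{31} = 0
delta_{32} = 0
delta_{32} = 0
delta_{31} = 0
Result = 0 * 0 - 0 * 0 = 0 - 0 = 0

0


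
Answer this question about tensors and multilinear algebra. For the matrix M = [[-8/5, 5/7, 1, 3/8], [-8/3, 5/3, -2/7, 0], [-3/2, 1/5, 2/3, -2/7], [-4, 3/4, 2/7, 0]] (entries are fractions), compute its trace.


The trace is the sum of diagonal entries.
Diagonal: M[1,1] = -8/5, M[2,2] = 5/3, M[3,3] = 2/3, M[4,4] = 0
Tr(M) = -8/5 + 5/3 + 2/3 + 0
Computing step by step:
After adding M[1,1]: -8/5
After adding M[2,2]: 1/15
After adding M[3,3]: 11/15
After adding M[4,4]: 11/15
Tr(M) = 11/15

11/15


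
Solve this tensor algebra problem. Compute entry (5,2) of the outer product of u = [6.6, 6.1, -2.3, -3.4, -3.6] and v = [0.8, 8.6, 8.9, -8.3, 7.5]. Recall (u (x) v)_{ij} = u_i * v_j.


The outer product entry T_{ij} = u_i * v_j.
We need i=5, j=2.
u_5 = -3.6, v_2 = 8.6
T_{5,2} = -3.6 * 8.6 = -30.96

-30.96


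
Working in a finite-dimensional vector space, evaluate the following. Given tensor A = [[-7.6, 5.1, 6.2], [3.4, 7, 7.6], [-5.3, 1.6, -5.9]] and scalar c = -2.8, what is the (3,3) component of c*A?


Scalar multiplication: (cA)_{ij} = c * A_{ij}.
c = -2.8
A_{33} = -5.9
(cA)_{33} = -2.8 * -5.9 = 16.52

16.52


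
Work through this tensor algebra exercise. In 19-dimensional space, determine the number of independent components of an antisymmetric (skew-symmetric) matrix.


An antisymmetric rank-2 tensor satisfies A_{ij} = -A_{ji}, so diagonal entries are zero.
The independent components are the upper-triangular entries: C(n, 2) = n(n-1)/2.
n = 19
C(19, 2) = 19 * 18 / 2 = 342 / 2 = 171

171


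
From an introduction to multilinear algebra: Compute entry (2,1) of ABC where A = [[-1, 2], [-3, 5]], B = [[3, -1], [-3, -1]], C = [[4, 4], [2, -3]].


(ABC)_{21} = sum_m (AB)_{2m} C_{m1}. First compute row 2 of AB.
(AB)_{21} = -3*3 + 5*-3 = -24
(AB)_{22} = -3*-1 + 5*-1 = -2
Now contract with column 1 of C:
(AB)_{21} * C_{11} = -24 * 4 = -96
(AB)_{22} * C_{21} = -2 * 2 = -4
(ABC)_{21} = -96 + -4 = -100

-100


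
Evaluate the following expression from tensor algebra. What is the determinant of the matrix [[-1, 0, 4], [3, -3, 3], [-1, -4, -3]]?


Expanding along the first row, det(A) = a11*M_11 - a12*M_12 + a13*M_13, where M_1j is the (1,j) minor.
Minor M_11 = -3*-3 - 3*-4 = 21
Minor M_12 = 3*-3 - 3*-1 = -6
Minor M_13 = 3*-4 - -3*-1 = -15
det = -1*(21) - 0*(-6) + 4*(-15)
    = -21 - 0 + -60
    = -81

-81


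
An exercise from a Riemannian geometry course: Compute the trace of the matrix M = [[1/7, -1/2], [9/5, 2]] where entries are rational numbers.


The trace is the sum of diagonal entries.
Diagonal: M[1,1] = 1/7, M[2,2] = 2
Tr(M) = 1/7 + 2
Computing step by step:
After adding M[1,1]: 1/7
After adding M[2,2]: 15/7
Tr(M) = 15/7

15/7


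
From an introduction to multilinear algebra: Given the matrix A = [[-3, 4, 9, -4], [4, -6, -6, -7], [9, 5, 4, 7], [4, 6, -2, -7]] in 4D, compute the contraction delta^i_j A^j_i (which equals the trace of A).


The contraction (trace) of a rank-2 tensor is the sum of its diagonal elements.
Diagonal entries: A[1,1] = -3, A[2,2] = -6, A[3,3] = 4, A[4,4] = -7
Tr(A) = -3 + -6 + 4 + -7 = -12

-12


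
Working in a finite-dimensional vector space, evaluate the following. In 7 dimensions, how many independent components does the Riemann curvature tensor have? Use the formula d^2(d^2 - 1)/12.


The Riemann tensor in d dimensions has d^2(d^2 - 1)/12 independent components.
d = 7, so d^2 = 49
d^2 - 1 = 48
d^2(d^2 - 1) = 49 * 48 = 2352
Divide by 12: 2352 / 12 = 196

196


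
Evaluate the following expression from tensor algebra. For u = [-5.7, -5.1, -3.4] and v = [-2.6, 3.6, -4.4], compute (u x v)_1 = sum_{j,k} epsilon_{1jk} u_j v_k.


(u x v)_1 = sum_{j,k} epsilon_{1jk} u_j v_k. Only permutations of (1,2,3) contribute; the two non-zero terms are:
eps_{123} u_2 v_3 = 1 * -5.1 * -4.4 = 22.44
eps_{132} u_3 v_2 = -1 * -3.4 * 3.6 = 12.24
(u x v)_1 = 34.68

34.68


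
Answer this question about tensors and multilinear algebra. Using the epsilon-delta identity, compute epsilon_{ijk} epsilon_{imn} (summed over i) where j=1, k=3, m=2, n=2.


Using the identity: epsilon_{ijk} epsilon_{imn} = delta_{jm} delta_{kn} - delta_{jn} delta_{km}.
delta_{12} = 0
delta_{32} = 0
delta_{12} = 0
delta_{32} = 0
Result = 0 * 0 - 0 * 0 = 0 - 0 = 0

0


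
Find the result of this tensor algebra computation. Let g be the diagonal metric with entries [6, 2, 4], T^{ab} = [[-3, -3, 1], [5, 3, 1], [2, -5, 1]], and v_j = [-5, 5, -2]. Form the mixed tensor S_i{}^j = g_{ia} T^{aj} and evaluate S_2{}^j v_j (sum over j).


Step 1: lower the first index. For a diagonal metric, g_{ia} T^{aj} = g_{ii} T^{ij} (no sum on i).
g_{22} = 2
S_2{}^1 = 2 * T^{21} = 2 * 5 = 10
S_2{}^2 = 2 * T^{22} = 2 * 3 = 6
S_2{}^3 = 2 * T^{23} = 2 * 1 = 2
Step 2: contract S_2{}^j with v_j.
S_2{}^1 * v_1 = 10 * -5 = -50
S_2{}^2 * v_2 = 6 * 5 = 30
S_2{}^3 * v_3 = 2 * -2 = -4
Result = -50 + 30 + -4 = -24

-24


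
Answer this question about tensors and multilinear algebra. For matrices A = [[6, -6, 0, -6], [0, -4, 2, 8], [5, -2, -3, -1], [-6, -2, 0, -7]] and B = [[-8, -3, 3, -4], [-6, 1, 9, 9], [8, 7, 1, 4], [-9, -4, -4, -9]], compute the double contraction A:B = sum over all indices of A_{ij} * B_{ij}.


A:B = sum over all i,j of A_{ij} * B_{ij}.
Row 1: 6*-8=-48, -6*-3=18, 0*3=0, -6*-4=24 => row sum = -6
Row 2: 0*-6=0, -4*1=-4, 2*9=18, 8*9=72 => row sum = 86
Row 3: 5*8=40, -2*7=-14, -3*1=-3, -1*4=-4 => row sum = 19
Row 4: -6*-9=54, -2*-4=8, 0*-4=0, -7*-9=63 => row sum = 125
Total = -6 + 86 + 19 + 125 = 224

224


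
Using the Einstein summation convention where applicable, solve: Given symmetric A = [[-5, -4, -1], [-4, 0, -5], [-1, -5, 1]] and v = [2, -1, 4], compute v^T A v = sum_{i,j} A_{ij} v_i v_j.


First compute Av:
(Av)_1 = -5*2 + -4*-1 + -1*4 = -10
(Av)_2 = -4*2 + 0*-1 + -5*4 = -28
(Av)_3 = -1*2 + -5*-1 + 1*4 = 7
Av = [-10, -28, 7]
Then v^T (Av) = 2*-10 + -1*-28 + 4*7
= -20 + 28 + 28 = 36

36


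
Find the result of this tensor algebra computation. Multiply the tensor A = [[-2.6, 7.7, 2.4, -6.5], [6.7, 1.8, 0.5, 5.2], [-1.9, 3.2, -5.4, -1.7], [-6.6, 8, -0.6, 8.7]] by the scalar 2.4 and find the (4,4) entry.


Scalar multiplication: (cA)_{ij} = c * A_{ij}.
c = 2.4
A_{44} = 8.7
(cA)_{44} = 2.4 * 8.7 = 20.88

20.88


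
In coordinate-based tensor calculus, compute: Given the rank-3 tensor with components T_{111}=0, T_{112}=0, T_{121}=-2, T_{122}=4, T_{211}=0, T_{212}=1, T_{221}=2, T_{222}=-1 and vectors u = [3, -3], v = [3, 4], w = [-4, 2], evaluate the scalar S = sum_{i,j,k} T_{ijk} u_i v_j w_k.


S = sum over i,j,k of T_{ijk} u_i v_j w_k. Expanding all 8 terms:
T_{111}*u_1*v_1*w_1 = 0*3*3*-4 = 0  (running total: 0)
T_{112}*u_1*v_1*w_2 = 0*3*3*2 = 0  (running total: 0)
T_{121}*u_1*v_2*w_1 = -2*3*4*-4 = 96  (running total: 96)
T_{122}*u_1*v_2*w_2 = 4*3*4*2 = 96  (running total: 192)
T_{211}*u_2*v_1*w_1 = 0*-3*3*-4 = 0  (running total: 192)
T_{212}*u_2*v_1*w_2 = 1*-3*3*2 = -18  (running total: 174)
T_{221}*u_2*v_2*w_1 = 2*-3*4*-4 = 96  (running total: 270)
T_{222}*u_2*v_2*w_2 = -1*-3*4*2 = 24  (running total: 294)
S = 294

294


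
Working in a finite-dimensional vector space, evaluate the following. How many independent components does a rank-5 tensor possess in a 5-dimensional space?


The number of components of a rank-r tensor in d dimensions is d^r.
Here d = 5 and r = 5.
5^5 = 3125

3125


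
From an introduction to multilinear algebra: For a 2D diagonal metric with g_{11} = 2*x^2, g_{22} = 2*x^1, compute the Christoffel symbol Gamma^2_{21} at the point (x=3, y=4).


For a diagonal metric, Gamma^k_{ij} = (1/2) g^{kk} (dg_{ik}/dx_j + dg_{jk}/dx_i - dg_{ij}/dx_k).
The metric is diagonal, so g_{ab} = 0 for a != b.
At the given point: g_{11} = 18, g_{22} = 6
g^{22} = 1/6
dg_{22}/dx_1 = dg_{22}/dx_1 = 2
dg_{12}/dx_2 = 0 (off-diagonal)
dg_{21}/dx_2 = 0 (off-diagonal)
Numerator = 2 + 0 - 0 = 2
Gamma^2_{21} = 2 / (2 * 6) = 1/6

1/6


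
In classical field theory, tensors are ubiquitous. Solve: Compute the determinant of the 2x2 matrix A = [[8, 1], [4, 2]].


For a 2x2 matrix [[a, b], [c, d]], det = a*d - b*c.
a = 8, b = 1, c = 4, d = 2
a*d = 8 * 2 = 16
b*c = 1 * 4 = 4
det = 16 - 4 = 12

12


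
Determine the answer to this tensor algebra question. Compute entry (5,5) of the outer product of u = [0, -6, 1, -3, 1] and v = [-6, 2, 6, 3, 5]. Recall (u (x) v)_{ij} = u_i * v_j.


The outer product entry T_{ij} = u_i * v_j.
We need i=5, j=5.
u_5 = 1, v_5 = 5
T_{5,5} = 1 * 5 = 5

5


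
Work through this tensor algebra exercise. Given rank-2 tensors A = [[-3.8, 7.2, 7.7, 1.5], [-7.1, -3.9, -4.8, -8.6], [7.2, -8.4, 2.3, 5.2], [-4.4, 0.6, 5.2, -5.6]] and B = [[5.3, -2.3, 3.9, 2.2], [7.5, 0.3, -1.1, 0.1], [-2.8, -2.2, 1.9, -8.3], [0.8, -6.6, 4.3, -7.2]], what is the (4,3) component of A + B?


Tensor addition is component-wise: (A + B)_{ij} = A_{ij} + B_{ij}.
A_{43} = 5.2
B_{43} = 4.3
(A + B)_{43} = 5.2 + 4.3 = 9.5

9.5


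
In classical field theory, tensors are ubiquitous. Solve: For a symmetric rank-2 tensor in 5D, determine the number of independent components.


A symmetric rank-2 tensor in d dimensions has d(d+1)/2 independent components.
d = 5
d(d+1)/2 = 5 * 6 / 2 = 30 / 2 = 15

15


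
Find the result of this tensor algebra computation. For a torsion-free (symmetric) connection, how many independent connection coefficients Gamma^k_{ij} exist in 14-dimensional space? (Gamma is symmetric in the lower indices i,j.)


Christoffel symbols Gamma^k_{ij} are symmetric in i,j, so there are d * d(d+1)/2 independent symbols.
d = 14
d(d+1)/2 = 14 * 15 / 2 = 105
Total = 14 * 105 = 1470

1470


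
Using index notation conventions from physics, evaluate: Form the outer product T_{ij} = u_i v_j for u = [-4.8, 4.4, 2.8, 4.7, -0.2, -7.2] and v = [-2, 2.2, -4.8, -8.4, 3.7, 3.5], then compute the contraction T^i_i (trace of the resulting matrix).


The outer product gives T_{ij} = u_i v_j.
The trace (contraction) is Tr(T) = sum_i T_{ii} = sum_i u_i v_i.
Diagonal entries:
T_{11} = u_1 * v_1 = -4.8 * -2 = 9.6
T_{22} = u_2 * v_2 = 4.4 * 2.2 = 9.68
T_{33} = u_3 * v_3 = 2.8 * -4.8 = -13.44
T_{44} = u_4 * v_4 = 4.7 * -8.4 = -39.48
T_{55} = u_5 * v_5 = -0.2 * 3.7 = -0.74
T_{66} = u_6 * v_6 = -7.2 * 3.5 = -25.2
Tr(T) = 9.6 + 9.68 + -13.44 + -39.48 + -0.74 + -25.2 = -59.58

-59.58


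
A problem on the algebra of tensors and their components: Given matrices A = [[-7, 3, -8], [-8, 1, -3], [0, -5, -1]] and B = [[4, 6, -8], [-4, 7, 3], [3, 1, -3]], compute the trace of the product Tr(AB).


Tr(AB) = sum_i (AB)_{ii} where (AB)_{ii} = sum_k A_{ik} B_{ki}.
(AB)_{11} = -7*4 + 3*-4 + -8*3 = -64
(AB)_{22} = -8*6 + 1*7 + -3*1 = -44
(AB)_{33} = 0*-8 + -5*3 + -1*-3 = -12
Tr(AB) = -64 + -44 + -12 = -120

-120


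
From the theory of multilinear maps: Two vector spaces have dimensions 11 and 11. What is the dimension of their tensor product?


The dimension of a tensor product is the product of dimensions.
dim(V) = 11, dim(W) = 11
dim(V (x) W) = 11 * 11 = 121

121


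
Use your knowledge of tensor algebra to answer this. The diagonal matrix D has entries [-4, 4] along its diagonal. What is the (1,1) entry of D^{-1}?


For a diagonal matrix, the inverse has entries (D^{-1})_{ii} = 1/d_{ii}.
The diagonal entries are: d_{11} = -4, d_{22} = 4
We need (D^{-1})_{11} = 1/d_{11} = 1/-4 = -1/4

-1/4


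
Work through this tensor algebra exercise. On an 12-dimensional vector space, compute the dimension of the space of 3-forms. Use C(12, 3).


The dimension of the space of p-forms on an n-dimensional space is C(n, p).
n = 12, p = 3
C(12, 3) = 12! / (3! * 9!) = 220

220


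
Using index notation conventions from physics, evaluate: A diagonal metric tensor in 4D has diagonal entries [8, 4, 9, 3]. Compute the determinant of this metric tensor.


For a diagonal metric, the determinant is the product of diagonal entries.
Diagonal entries: 8, 4, 9, 3
det(g) = 8 * 4 * 9 * 3 = 864

864


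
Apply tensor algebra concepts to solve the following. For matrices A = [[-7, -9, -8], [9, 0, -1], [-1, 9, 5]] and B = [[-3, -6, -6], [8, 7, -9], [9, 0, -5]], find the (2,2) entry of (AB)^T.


(AB)^T_{ij} = (AB)_{ji} = sum_k A_{jk} B_{ki}.
For i=2, j=2 we need (AB)_{22}:
A_{21} * B_{12} = 9 * -6 = -54
A_{22} * B_{22} = 0 * 7 = 0
A_{23} * B_{32} = -1 * 0 = 0
Sum = -54 + 0 + 0 = -54

-54


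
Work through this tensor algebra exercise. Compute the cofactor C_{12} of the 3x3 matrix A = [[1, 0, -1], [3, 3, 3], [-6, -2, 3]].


To find cofactor C_{12}, delete row 1 and column 2.
The resulting 2x2 submatrix is: [[3, 3], [-6, 3]]
Minor M_{12} = 3*3 - 3*-6
  = 9 - -18 = 27
Sign = (-1)^(1+2) = (-1)^3 = -1
Cofactor C_{12} = -1 * 27 = -27

-27


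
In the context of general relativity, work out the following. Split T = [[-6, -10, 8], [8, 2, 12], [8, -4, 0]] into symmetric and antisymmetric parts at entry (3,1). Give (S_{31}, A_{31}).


T_{31} = 8
T_{13} = 8
S_{31} = (8 + 8)/2 = 16/2 = 8
A_{31} = (8 - 8)/2 = 0/2 = 0
Check: S + A = 8 + 0 = 8 = T_{31}.

(8, 0)


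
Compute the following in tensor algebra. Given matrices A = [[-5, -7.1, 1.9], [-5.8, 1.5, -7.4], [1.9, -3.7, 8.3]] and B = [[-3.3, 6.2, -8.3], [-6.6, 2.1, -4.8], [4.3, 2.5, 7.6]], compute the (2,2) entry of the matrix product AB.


(AB)_{ij} = sum_k A_{ik} B_{kj}.
For i=2, j=2:
A_{21} * B_{12} = -5.8 * 6.2 = -35.96
A_{22} * B_{22} = 1.5 * 2.1 = 3.15
A_{23} * B_{32} = -7.4 * 2.5 = -18.5
Sum = -35.96 + 3.15 + -18.5 = -51.31

-51.31


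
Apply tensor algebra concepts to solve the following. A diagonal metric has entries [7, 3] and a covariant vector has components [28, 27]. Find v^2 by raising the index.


To raise an index with a diagonal metric: v^i = v_i / g_{ii}.
For index 2: v_2 = 27, g_{22} = 3
v^2 = 27 / 3 = 9

9


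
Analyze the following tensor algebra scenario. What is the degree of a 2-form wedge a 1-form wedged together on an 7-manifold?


The degree of a wedge product is the sum of the degrees of the individual forms.
Degrees: 2, 1
Total degree = 2 + 1 = 3

3


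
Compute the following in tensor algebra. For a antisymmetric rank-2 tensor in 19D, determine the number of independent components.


A antisymmetric rank-2 tensor in d dimensions has d(d-1)/2 independent components.
d = 19
d(d-1)/2 = 19 * 18 / 2 = 342 / 2 = 171

171


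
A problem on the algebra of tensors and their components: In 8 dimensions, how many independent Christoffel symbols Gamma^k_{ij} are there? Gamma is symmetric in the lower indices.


Christoffel symbols Gamma^k_{ij} are symmetric in i,j, so there are d * d(d+1)/2 independent symbols.
d = 8
d(d+1)/2 = 8 * 9 / 2 = 36
Total = 8 * 36 = 288

288


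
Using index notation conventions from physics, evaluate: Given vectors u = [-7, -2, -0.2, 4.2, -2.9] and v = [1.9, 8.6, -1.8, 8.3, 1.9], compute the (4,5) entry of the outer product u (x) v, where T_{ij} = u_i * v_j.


The outer product entry T_{ij} = u_i * v_j.
We need i=4, j=5.
u_4 = 4.2, v_5 = 1.9
T_{4,5} = 4.2 * 1.9 = 7.98

7.98


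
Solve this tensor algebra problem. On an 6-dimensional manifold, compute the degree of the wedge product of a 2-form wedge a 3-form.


The degree of a wedge product is the sum of the degrees of the individual forms.
Degrees: 2, 3
Total degree = 2 + 3 = 5

5


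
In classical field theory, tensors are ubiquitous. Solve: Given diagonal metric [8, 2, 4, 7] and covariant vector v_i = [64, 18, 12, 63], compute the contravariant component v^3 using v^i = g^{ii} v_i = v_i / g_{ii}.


To raise an index with a diagonal metric: v^i = v_i / g_{ii}.
For index 3: v_3 = 12, g_{33} = 4
v^3 = 12 / 4 = 3

3


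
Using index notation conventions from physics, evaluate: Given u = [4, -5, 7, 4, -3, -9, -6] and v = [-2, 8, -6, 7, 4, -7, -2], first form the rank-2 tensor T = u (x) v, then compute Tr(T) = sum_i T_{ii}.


The outer product gives T_{ij} = u_i v_j.
The trace (contraction) is Tr(T) = sum_i T_{ii} = sum_i u_i v_i.
Diagonal entries:
T_{11} = u_1 * v_1 = 4 * -2 = -8
T_{22} = u_2 * v_2 = -5 * 8 = -40
T_{33} = u_3 * v_3 = 7 * -6 = -42
T_{44} = u_4 * v_4 = 4 * 7 = 28
T_{55} = u_5 * v_5 = -3 * 4 = -12
T_{66} = u_6 * v_6 = -9 * -7 = 63
T_{77} = u_7 * v_7 = -6 * -2 = 12
Tr(T) = -8 + -40 + -42 + 28 + -12 + 63 + 12 = 1

1


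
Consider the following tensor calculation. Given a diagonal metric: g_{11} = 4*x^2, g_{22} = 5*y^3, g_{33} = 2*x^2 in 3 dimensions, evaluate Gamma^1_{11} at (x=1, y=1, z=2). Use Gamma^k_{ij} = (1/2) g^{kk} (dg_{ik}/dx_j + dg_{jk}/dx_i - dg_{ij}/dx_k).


For a diagonal metric, Gamma^k_{ij} = (1/2) g^{kk} (dg_{ik}/dx_j + dg_{jk}/dx_i - dg_{ij}/dx_k).
The metric is diagonal, so g_{ab} = 0 for a != b.
At the given point: g_{11} = 4, g_{22} = 5, g_{33} = 2
g^{11} = 1/4
dg_{11}/dx_1 = dg_{11}/dx_1 = 8
dg_{11}/dx_1 = dg_{11}/dx_1 = 8
dg_{11}/dx_1 = dg_{11}/dx_1 = 8
Numerator = 8 + 8 - 8 = 8
Gamma^1_{11} = 8 / (2 * 4) = 1

1


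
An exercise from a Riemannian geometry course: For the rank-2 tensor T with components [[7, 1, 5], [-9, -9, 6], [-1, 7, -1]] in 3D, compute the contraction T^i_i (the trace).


The contraction (trace) of a rank-2 tensor is the sum of its diagonal elements.
Diagonal entries: A[1,1] = 7, A[2,2] = -9, A[3,3] = -1
Tr(A) = 7 + -9 + -1 = -3

-3


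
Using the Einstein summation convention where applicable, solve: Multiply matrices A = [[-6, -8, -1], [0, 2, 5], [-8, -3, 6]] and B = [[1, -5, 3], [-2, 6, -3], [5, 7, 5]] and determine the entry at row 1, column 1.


(AB)_{ij} = sum_k A_{ik} B_{kj}.
For i=1, j=1:
A_{11} * B_{11} = -6 * 1 = -6
A_{12} * B_{21} = -8 * -2 = 16
A_{13} * B_{31} = -1 * 5 = -5
Sum = -6 + 16 + -5 = 5

5


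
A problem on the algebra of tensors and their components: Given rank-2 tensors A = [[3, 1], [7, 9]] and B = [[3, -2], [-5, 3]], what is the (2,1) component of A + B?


Tensor addition is component-wise: (A + B)_{ij} = A_{ij} + B_{ij}.
A_{21} = 7
B_{21} = -5
(A + B)_{21} = 7 + -5 = 2

2


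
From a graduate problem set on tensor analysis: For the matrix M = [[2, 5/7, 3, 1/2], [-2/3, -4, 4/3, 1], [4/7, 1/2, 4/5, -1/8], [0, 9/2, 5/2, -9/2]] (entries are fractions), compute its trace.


The trace is the sum of diagonal entries.
Diagonal: M[1,1] = 2, M[2,2] = -4, M[3,3] = 4/5, M[4,4] = -9/2
Tr(M) = 2 + -4 + 4/5 + -9/2
Computing step by step:
After adding M[1,1]: 2
After adding M[2,2]: -2
After adding M[3,3]: -6/5
After adding M[4,4]: -57/10
Tr(M) = -57/10

-57/10


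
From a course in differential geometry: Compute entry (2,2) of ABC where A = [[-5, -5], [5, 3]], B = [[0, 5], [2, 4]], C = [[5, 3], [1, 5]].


(ABC)_{22} = sum_m (AB)_{2m} C_{m2}. First compute row 2 of AB.
(AB)_{21} = 5*0 + 3*2 = 6
(AB)_{22} = 5*5 + 3*4 = 37
Now contract with column 2 of C:
(AB)_{21} * C_{12} = 6 * 3 = 18
(AB)_{22} * C_{22} = 37 * 5 = 185
(ABC)_{22} = 18 + 185 = 203

203


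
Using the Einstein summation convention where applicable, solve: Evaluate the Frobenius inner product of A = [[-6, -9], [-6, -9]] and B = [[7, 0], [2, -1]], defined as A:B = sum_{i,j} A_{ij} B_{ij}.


A:B = sum over all i,j of A_{ij} * B_{ij}.
Row 1: -6*7=-42, -9*0=0 => row sum = -42
Row 2: -6*2=-12, -9*-1=9 => row sum = -3
Total = -42 + -3 = -45

-45


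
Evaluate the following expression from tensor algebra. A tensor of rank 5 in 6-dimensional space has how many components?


The number of components of a rank-r tensor in d dimensions is d^r.
Here d = 6 and r = 5.
6^5 = 7776

7776


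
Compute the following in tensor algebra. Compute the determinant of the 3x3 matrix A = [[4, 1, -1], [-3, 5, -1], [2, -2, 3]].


Expanding along the first row, det(A) = a11*M_11 - a12*M_12 + a13*M_13, where M_1j is the (1,j) minor.
Minor M_11 = 5*3 - -1*-2 = 13
Minor M_12 = -3*3 - -1*2 = -7
Minor M_13 = -3*-2 - 5*2 = -4
det = 4*(13) - 1*(-7) + -1*(-4)
    = 52 - -7 + 4
    = 63

63


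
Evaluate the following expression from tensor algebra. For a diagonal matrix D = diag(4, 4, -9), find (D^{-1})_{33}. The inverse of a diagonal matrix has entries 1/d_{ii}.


For a diagonal matrix, the inverse has entries (D^{-1})_{ii} = 1/d_{ii}.
The diagonal entries are: d_{11} = 4, d_{22} = 4, d_{33} = -9
We need (D^{-1})_{33} = 1/d_{33} = 1/-9 = -1/9

-1/9


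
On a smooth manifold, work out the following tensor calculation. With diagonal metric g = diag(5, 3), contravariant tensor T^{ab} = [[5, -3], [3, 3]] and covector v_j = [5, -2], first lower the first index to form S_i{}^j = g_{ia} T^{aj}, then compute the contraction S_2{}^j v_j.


Step 1: lower the first index. For a diagonal metric, g_{ia} T^{aj} = g_{ii} T^{ij} (no sum on i).
g_{22} = 3
S_2{}^1 = 3 * T^{21} = 3 * 3 = 9
S_2{}^2 = 3 * T^{22} = 3 * 3 = 9
Step 2: contract S_2{}^j with v_j.
S_2{}^1 * v_1 = 9 * 5 = 45
S_2{}^2 * v_2 = 9 * -2 = -18
Result = 45 + -18 = 27

27


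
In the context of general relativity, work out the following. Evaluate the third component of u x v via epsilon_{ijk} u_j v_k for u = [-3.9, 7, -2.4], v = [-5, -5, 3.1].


(u x v)_3 = sum_{j,k} epsilon_{3jk} u_j v_k. Only permutations of (1,2,3) contribute; the two non-zero terms are:
eps_{312} u_1 v_2 = 1 * -3.9 * -5 = 19.5
eps_{321} u_2 v_1 = -1 * 7 * -5 = 35
(u x v)_3 = 54.5

54.5


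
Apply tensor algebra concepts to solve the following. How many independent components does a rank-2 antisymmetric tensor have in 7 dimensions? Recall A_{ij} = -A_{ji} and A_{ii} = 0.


An antisymmetric rank-2 tensor satisfies A_{ij} = -A_{ji}, so diagonal entries are zero.
The independent components are the upper-triangular entries: C(n, 2) = n(n-1)/2.
n = 7
C(7, 2) = 7 * 6 / 2 = 42 / 2 = 21

21


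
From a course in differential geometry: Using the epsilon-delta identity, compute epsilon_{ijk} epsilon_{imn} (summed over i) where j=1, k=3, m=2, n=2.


Using the identity: epsilon_{ijk} epsilon_{imn} = delta_{jm} delta_{kn} - delta_{jn} delta_{km}.
delta_{12} = 0
delta_{32} = 0
delta_{12} = 0
delta_{32} = 0
Result = 0 * 0 - 0 * 0 = 0 - 0 = 0

0


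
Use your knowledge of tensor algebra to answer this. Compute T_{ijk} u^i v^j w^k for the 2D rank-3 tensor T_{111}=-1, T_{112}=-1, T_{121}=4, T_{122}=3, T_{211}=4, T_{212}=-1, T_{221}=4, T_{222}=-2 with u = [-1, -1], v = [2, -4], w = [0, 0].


S = sum over i,j,k of T_{ijk} u_i v_j w_k. Expanding all 8 terms:
T_{111}*u_1*v_1*w_1 = -1*-1*2*0 = 0  (running total: 0)
T_{112}*u_1*v_1*w_2 = -1*-1*2*0 = 0  (running total: 0)
T_{121}*u_1*v_2*w_1 = 4*-1*-4*0 = 0  (running total: 0)
T_{122}*u_1*v_2*w_2 = 3*-1*-4*0 = 0  (running total: 0)
T_{211}*u_2*v_1*w_1 = 4*-1*2*0 = 0  (running total: 0)
T_{212}*u_2*v_1*w_2 = -1*-1*2*0 = 0  (running total: 0)
T_{221}*u_2*v_2*w_1 = 4*-1*-4*0 = 0  (running total: 0)
T_{222}*u_2*v_2*w_2 = -2*-1*-4*0 = 0  (running total: 0)
S = 0

0


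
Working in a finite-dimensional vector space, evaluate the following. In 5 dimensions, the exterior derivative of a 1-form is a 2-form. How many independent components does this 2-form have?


The exterior derivative of a p-form is a (p+1)-form.
Its number of independent components is C(n, p+1).
n = 5, p+1 = 2
C(5, 2) = 10

10


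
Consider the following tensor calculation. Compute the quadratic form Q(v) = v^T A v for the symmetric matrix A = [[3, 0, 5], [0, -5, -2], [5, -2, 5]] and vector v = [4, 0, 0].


First compute Av:
(Av)_1 = 3*4 + 0*0 + 5*0 = 12
(Av)_2 = 0*4 + -5*0 + -2*0 = 0
(Av)_3 = 5*4 + -2*0 + 5*0 = 20
Av = [12, 0, 20]
Then v^T (Av) = 4*12 + 0*0 + 0*20
= 48 + 0 + 0 = 48

48


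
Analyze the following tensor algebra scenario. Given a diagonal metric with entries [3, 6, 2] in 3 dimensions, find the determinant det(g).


For a diagonal metric, the determinant is the product of diagonal entries.
Diagonal entries: 3, 6, 2
det(g) = 3 * 6 * 2 = 36

36


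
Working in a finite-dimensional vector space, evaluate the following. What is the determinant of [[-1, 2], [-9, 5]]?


For a 2x2 matrix [[a, b], [c, d]], det = a*d - b*c.
a = -1, b = 2, c = -9, d = 5
a*d = -1 * 5 = -5
b*c = 2 * -9 = -18
det = -5 - -18 = 13

13


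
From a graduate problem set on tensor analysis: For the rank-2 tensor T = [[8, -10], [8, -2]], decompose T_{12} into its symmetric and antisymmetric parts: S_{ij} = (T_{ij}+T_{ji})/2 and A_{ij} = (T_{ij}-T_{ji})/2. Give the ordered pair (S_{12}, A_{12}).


T_{12} = -10
T_{21} = 8
S_{12} = (-10 + 8)/2 = -2/2 = -1
A_{12} = (-10 - 8)/2 = -18/2 = -9
Check: S + A = -1 + -9 = -10 = T_{12}.

(-1, -9)


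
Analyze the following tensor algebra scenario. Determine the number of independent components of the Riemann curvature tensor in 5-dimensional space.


The Riemann tensor in d dimensions has d^2(d^2 - 1)/12 independent components.
d = 5, so d^2 = 25
d^2 - 1 = 24
d^2(d^2 - 1) = 25 * 24 = 600
Divide by 12: 600 / 12 = 50

50


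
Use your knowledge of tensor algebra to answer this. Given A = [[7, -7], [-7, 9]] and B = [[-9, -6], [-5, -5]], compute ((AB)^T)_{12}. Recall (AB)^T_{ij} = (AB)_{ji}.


(AB)^T_{ij} = (AB)_{ji} = sum_k A_{jk} B_{ki}.
For i=1, j=2 we need (AB)_{21}:
A_{21} * B_{11} = -7 * -9 = 63
A_{22} * B_{21} = 9 * -5 = -45
Sum = 63 + -45 = 18

18


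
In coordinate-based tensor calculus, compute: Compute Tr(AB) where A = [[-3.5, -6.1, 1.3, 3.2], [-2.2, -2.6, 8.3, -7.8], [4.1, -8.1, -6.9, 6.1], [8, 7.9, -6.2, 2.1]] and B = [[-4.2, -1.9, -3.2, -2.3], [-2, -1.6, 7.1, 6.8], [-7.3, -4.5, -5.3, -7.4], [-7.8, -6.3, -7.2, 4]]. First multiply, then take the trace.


Tr(AB) = sum_i (AB)_{ii} where (AB)_{ii} = sum_k A_{ik} B_{ki}.
(AB)_{11} = -3.5*-4.2 + -6.1*-2 + 1.3*-7.3 + 3.2*-7.8 = -7.55
(AB)_{22} = -2.2*-1.9 + -2.6*-1.6 + 8.3*-4.5 + -7.8*-6.3 = 20.13
(AB)_{33} = 4.1*-3.2 + -8.1*7.1 + -6.9*-5.3 + 6.1*-7.2 = -77.98
(AB)_{44} = 8*-2.3 + 7.9*6.8 + -6.2*-7.4 + 2.1*4 = 89.6
Tr(AB) = -7.55 + 20.13 + -77.98 + 89.6 = 24.2

24.2


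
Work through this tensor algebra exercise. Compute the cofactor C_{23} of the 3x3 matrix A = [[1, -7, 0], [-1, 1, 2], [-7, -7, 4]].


To find cofactor C_{23}, delete row 2 and column 3.
The resulting 2x2 submatrix is: [[1, -7], [-7, -7]]
Minor M_{23} = 1*-7 - -7*-7
  = -7 - 49 = -56
Sign = (-1)^(2+3) = (-1)^5 = -1
Cofactor C_{23} = -1 * -56 = 56

56


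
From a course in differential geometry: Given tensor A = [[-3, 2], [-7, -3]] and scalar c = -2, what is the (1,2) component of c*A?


Scalar multiplication: (cA)_{ij} = c * A_{ij}.
c = -2
A_{12} = 2
(cA)_{12} = -2 * 2 = -4

-4


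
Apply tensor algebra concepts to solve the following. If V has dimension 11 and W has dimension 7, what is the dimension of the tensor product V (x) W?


The dimension of a tensor product is the product of dimensions.
dim(V) = 11, dim(W) = 7
dim(V (x) W) = 11 * 7 = 77

77


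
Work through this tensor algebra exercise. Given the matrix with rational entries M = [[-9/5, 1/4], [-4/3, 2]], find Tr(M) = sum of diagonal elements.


The trace is the sum of diagonal entries.
Diagonal: M[1,1] = -9/5, M[2,2] = 2
Tr(M) = -9/5 + 2
Computing step by step:
After adding M[1,1]: -9/5
After adding M[2,2]: 1/5
Tr(M) = 1/5

1/5


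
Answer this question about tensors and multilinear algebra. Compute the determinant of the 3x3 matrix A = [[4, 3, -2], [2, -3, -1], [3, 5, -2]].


Expanding along the first row, det(A) = a11*M_11 - a12*M_12 + a13*M_13, where M_1j is the (1,j) minor.
Minor M_11 = -3*-2 - -1*5 = 11
Minor M_12 = 2*-2 - -1*3 = -1
Minor M_13 = 2*5 - -3*3 = 19
det = 4*(11) - 3*(-1) + -2*(19)
    = 44 - -3 + -38
    = 9

9


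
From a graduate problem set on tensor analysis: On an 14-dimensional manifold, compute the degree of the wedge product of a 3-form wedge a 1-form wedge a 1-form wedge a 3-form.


The degree of a wedge product is the sum of the degrees of the individual forms.
Degrees: 3, 1, 1, 3
Total degree = 3 + 1 + 1 + 3 = 8

8


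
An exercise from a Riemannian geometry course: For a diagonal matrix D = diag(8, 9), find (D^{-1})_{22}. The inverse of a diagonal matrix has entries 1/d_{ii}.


For a diagonal matrix, the inverse has entries (D^{-1})_{ii} = 1/d_{ii}.
The diagonal entries are: d_{11} = 8, d_{22} = 9
We need (D^{-1})_{22} = 1/d_{22} = 1/9 = 1/9

1/9


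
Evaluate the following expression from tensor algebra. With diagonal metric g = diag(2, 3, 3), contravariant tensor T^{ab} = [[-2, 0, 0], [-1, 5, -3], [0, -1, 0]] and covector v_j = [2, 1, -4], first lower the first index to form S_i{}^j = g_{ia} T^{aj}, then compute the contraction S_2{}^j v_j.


Step 1: lower the first index. For a diagonal metric, g_{ia} T^{aj} = g_{ii} T^{ij} (no sum on i).
g_{22} = 3
S_2{}^1 = 3 * T^{21} = 3 * -1 = -3
S_2{}^2 = 3 * T^{22} = 3 * 5 = 15
S_2{}^3 = 3 * T^{23} = 3 * -3 = -9
Step 2: contract S_2{}^j with v_j.
S_2{}^1 * v_1 = -3 * 2 = -6
S_2{}^2 * v_2 = 15 * 1 = 15
S_2{}^3 * v_3 = -9 * -4 = 36
Result = -6 + 15 + 36 = 45

45
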